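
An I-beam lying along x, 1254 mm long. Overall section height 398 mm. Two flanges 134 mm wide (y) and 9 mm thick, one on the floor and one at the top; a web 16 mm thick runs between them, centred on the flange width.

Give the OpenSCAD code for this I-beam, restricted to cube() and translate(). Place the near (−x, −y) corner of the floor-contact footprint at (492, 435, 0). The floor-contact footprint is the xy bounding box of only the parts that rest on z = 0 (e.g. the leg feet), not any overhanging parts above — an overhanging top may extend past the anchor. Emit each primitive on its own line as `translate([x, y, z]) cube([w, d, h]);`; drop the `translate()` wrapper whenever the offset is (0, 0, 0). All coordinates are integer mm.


translate([492, 435, 0]) cube([1254, 134, 9]);
translate([492, 494, 9]) cube([1254, 16, 380]);
translate([492, 435, 389]) cube([1254, 134, 9]);


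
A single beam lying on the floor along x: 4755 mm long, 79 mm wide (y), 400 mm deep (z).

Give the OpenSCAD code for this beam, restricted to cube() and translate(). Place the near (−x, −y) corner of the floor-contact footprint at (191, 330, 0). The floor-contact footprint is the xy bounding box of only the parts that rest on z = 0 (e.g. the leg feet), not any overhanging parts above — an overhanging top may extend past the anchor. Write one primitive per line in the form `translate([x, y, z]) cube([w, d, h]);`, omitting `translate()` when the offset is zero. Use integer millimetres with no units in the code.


translate([191, 330, 0]) cube([4755, 79, 400]);


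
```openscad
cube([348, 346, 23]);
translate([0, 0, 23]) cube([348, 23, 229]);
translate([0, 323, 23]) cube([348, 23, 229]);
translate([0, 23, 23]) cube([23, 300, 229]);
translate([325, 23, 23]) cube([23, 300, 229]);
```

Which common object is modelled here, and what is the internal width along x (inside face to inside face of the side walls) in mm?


An open box. The internal width is 302 mm.

A 348×346 base slab with four walls standing on it — an open box. The base is 348 mm wide and the walls are 23 mm thick, so the internal width is 348 − 2 × 23 = 302 mm.


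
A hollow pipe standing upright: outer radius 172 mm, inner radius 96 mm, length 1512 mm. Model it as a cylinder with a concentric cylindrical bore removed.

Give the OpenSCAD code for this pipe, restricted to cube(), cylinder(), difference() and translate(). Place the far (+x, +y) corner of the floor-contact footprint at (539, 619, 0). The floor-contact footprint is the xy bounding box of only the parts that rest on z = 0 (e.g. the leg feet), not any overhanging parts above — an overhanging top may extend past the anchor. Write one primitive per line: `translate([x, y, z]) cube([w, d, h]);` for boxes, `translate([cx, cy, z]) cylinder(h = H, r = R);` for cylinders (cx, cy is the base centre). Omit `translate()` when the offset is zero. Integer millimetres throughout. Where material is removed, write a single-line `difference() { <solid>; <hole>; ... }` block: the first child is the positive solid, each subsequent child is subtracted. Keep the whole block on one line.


difference() { translate([367, 447, 0]) cylinder(h = 1512, r = 172); translate([367, 447, 0]) cylinder(h = 1512, r = 96); }


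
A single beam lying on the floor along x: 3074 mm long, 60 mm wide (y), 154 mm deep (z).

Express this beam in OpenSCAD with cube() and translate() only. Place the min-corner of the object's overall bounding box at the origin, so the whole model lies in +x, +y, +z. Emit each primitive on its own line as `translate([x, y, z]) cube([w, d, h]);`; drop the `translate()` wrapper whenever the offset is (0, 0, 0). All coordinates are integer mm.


cube([3074, 60, 154]);


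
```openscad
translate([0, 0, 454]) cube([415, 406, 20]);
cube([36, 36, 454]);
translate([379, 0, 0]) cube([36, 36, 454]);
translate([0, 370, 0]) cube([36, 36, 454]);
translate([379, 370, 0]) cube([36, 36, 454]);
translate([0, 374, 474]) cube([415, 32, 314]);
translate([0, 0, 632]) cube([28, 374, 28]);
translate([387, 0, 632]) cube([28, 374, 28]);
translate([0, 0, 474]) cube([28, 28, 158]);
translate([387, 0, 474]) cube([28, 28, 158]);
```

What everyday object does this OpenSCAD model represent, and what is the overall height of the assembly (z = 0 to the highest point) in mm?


A chair. The overall height is 788 mm.

A slab on four corner posts with a tall panel at the back — a chair. The seat slab sits at z = 454 with thickness 20, and the 314 mm backrest starts at the seat top, so the overall height is 454 + 20 + 314 = 788 mm.


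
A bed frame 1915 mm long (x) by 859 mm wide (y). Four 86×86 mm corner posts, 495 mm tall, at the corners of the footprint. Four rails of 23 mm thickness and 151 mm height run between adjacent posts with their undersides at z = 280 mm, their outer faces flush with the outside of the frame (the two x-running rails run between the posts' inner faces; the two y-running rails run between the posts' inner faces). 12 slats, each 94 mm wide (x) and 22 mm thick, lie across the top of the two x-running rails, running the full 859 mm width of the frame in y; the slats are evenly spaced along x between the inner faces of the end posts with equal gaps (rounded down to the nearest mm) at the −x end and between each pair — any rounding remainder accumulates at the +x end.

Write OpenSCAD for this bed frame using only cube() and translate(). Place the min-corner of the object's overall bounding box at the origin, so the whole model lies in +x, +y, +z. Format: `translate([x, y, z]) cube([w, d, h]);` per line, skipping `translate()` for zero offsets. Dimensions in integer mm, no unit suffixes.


// slat z = rail_z + rail_h = 280 + 151 = 431
// slat gap = ⌊(1743 − 12·94) / 13⌋ = 47
cube([86, 86, 495]);
translate([0, 773, 0]) cube([86, 86, 495]);
translate([1829, 0, 0]) cube([86, 86, 495]);
translate([1829, 773, 0]) cube([86, 86, 495]);
translate([86, 0, 280]) cube([1743, 23, 151]);
translate([86, 836, 280]) cube([1743, 23, 151]);
translate([0, 86, 280]) cube([23, 687, 151]);
translate([1892, 86, 280]) cube([23, 687, 151]);
translate([133, 0, 431]) cube([94, 859, 22]);
translate([274, 0, 431]) cube([94, 859, 22]);
translate([415, 0, 431]) cube([94, 859, 22]);
translate([556, 0, 431]) cube([94, 859, 22]);
translate([697, 0, 431]) cube([94, 859, 22]);
translate([838, 0, 431]) cube([94, 859, 22]);
translate([979, 0, 431]) cube([94, 859, 22]);
translate([1120, 0, 431]) cube([94, 859, 22]);
translate([1261, 0, 431]) cube([94, 859, 22]);
translate([1402, 0, 431]) cube([94, 859, 22]);
translate([1543, 0, 431]) cube([94, 859, 22]);
translate([1684, 0, 431]) cube([94, 859, 22]);


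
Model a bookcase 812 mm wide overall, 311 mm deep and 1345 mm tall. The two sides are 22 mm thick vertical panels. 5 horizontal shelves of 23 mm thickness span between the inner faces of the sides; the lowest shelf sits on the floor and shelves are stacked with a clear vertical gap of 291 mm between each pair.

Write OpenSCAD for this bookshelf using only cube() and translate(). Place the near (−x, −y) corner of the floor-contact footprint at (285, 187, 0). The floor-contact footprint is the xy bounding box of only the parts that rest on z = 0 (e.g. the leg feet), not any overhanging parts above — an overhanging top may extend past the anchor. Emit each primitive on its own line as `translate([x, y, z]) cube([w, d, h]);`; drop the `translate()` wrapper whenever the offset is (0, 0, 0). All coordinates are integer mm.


translate([285, 187, 0]) cube([22, 311, 1345]);
translate([1075, 187, 0]) cube([22, 311, 1345]);
translate([307, 187, 0]) cube([768, 311, 23]);
translate([307, 187, 314]) cube([768, 311, 23]);
translate([307, 187, 628]) cube([768, 311, 23]);
translate([307, 187, 942]) cube([768, 311, 23]);
translate([307, 187, 1256]) cube([768, 311, 23]);


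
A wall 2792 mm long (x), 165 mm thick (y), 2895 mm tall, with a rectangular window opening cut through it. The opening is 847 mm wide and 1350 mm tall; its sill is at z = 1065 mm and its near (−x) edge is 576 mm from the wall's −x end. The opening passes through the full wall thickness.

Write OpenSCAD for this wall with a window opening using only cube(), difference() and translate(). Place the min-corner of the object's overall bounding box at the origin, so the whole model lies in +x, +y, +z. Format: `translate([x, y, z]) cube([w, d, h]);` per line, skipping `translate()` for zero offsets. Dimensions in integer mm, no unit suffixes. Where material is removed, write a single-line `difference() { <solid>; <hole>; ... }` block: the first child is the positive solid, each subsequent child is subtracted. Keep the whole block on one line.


difference() { cube([2792, 165, 2895]); translate([576, 0, 1065]) cube([847, 165, 1350]); }


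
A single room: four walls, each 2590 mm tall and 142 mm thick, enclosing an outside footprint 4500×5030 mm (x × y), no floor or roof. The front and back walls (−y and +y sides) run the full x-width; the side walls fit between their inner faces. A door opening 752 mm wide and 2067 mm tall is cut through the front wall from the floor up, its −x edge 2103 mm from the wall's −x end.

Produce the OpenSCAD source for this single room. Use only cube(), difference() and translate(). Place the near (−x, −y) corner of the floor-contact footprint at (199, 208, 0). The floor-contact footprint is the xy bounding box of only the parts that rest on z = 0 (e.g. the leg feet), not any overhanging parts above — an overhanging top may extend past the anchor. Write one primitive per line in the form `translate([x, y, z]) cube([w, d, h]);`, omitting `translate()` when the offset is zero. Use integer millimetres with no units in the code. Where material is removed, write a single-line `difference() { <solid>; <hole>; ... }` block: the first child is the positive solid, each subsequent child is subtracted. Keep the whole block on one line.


difference() { translate([199, 208, 0]) cube([4500, 142, 2590]); translate([2302, 208, 0]) cube([752, 142, 2067]); }
translate([199, 5096, 0]) cube([4500, 142, 2590]);
translate([199, 350, 0]) cube([142, 4746, 2590]);
translate([4557, 350, 0]) cube([142, 4746, 2590]);


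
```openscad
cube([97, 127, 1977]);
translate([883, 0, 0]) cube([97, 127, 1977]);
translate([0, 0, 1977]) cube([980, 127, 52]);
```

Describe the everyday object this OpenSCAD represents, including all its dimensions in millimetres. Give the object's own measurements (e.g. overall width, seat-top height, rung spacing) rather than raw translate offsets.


A door frame. The clear opening is 786 mm wide and 1977 mm high. Two 97 mm wide jambs, 127 mm deep, stand either side of the opening from the floor to the top of the opening. A 52 mm thick head sits across the top of both jambs, spanning the full outside width of the frame.


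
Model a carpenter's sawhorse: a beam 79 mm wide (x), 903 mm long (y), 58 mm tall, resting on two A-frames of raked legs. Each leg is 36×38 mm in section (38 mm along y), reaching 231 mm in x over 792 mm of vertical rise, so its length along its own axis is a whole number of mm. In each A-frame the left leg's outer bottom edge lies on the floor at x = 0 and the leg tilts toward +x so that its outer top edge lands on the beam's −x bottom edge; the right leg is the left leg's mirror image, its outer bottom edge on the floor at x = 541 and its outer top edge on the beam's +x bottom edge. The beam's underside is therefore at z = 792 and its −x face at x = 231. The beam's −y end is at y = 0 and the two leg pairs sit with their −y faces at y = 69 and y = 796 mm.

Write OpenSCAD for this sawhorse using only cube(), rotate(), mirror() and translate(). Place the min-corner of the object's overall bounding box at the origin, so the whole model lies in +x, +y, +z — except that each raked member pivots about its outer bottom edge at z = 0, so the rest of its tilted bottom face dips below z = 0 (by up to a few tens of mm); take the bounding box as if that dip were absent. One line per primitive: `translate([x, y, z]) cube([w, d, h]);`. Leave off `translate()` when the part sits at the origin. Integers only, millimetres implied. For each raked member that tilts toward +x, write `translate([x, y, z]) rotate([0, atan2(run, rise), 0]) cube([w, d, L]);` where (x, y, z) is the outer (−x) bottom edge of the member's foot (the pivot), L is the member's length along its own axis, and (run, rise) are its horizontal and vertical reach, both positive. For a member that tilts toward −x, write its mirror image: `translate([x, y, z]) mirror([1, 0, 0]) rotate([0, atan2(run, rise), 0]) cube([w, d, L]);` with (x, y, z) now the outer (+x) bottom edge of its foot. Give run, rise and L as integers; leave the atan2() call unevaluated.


translate([231, 0, 792]) cube([79, 903, 58]);
translate([0, 69, 0]) rotate([0, atan2(231, 792), 0]) cube([36, 38, 825]);
translate([541, 69, 0]) mirror([1, 0, 0]) rotate([0, atan2(231, 792), 0]) cube([36, 38, 825]);
translate([0, 796, 0]) rotate([0, atan2(231, 792), 0]) cube([36, 38, 825]);
translate([541, 796, 0]) mirror([1, 0, 0]) rotate([0, atan2(231, 792), 0]) cube([36, 38, 825]);


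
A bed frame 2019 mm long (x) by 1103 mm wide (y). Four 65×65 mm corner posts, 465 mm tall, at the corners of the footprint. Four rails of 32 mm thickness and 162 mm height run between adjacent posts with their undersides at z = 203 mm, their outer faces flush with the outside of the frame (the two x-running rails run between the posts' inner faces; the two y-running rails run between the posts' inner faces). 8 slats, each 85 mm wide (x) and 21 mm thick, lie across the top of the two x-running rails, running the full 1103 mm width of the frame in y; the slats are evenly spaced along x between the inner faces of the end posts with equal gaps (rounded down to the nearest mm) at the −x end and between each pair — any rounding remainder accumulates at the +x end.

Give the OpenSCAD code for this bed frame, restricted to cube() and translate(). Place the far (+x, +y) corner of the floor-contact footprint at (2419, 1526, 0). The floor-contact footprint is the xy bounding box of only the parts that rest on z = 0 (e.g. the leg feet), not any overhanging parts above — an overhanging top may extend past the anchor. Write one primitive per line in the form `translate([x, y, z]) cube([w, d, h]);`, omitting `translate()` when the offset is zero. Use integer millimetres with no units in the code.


translate([400, 423, 0]) cube([65, 65, 465]);
translate([400, 1461, 0]) cube([65, 65, 465]);
translate([2354, 423, 0]) cube([65, 65, 465]);
translate([2354, 1461, 0]) cube([65, 65, 465]);
translate([465, 423, 203]) cube([1889, 32, 162]);
translate([465, 1494, 203]) cube([1889, 32, 162]);
translate([400, 488, 203]) cube([32, 973, 162]);
translate([2387, 488, 203]) cube([32, 973, 162]);
translate([599, 423, 365]) cube([85, 1103, 21]);
translate([818, 423, 365]) cube([85, 1103, 21]);
translate([1037, 423, 365]) cube([85, 1103, 21]);
translate([1256, 423, 365]) cube([85, 1103, 21]);
translate([1475, 423, 365]) cube([85, 1103, 21]);
translate([1694, 423, 365]) cube([85, 1103, 21]);
translate([1913, 423, 365]) cube([85, 1103, 21]);
translate([2132, 423, 365]) cube([85, 1103, 21]);


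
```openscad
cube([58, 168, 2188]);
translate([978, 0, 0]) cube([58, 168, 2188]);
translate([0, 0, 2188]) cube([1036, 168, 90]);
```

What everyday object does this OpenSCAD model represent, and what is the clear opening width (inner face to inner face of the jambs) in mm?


A door frame. The clear opening width is 920 mm.

Two 2188 mm tall posts with a header on top — a door frame. The left jamb is 58 mm wide at x = 0; the right jamb starts at x = 978. The clear opening is 978 − 58 = 920 mm.


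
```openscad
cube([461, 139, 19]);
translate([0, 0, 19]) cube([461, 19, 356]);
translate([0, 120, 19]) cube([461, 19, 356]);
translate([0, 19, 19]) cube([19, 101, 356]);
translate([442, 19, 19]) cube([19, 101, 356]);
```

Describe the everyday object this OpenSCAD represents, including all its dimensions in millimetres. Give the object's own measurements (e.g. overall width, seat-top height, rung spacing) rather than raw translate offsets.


An open-topped rectangular box: outside dimensions 461×139×375 mm, with a uniform wall and base thickness of 19 mm. The base is a full 461×139 slab on the floor; four walls sit on top of the base. The front and back walls (the −y and +y sides) span the full width; the two side walls fit between them.


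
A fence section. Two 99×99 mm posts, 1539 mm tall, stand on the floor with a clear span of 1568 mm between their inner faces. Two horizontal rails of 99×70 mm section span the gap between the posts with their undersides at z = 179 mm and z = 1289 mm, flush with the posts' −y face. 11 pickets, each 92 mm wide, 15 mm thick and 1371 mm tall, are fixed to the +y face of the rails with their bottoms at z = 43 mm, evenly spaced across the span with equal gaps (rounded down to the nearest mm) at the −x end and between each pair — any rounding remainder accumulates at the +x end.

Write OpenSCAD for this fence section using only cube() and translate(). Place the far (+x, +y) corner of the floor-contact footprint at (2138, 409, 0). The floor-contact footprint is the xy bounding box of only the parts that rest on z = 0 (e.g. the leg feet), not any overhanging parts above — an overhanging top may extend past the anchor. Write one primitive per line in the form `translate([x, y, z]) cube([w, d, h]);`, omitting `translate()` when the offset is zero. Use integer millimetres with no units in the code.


translate([372, 310, 0]) cube([99, 99, 1539]);
translate([2039, 310, 0]) cube([99, 99, 1539]);
translate([471, 310, 179]) cube([1568, 99, 70]);
translate([471, 310, 1289]) cube([1568, 99, 70]);
translate([517, 409, 43]) cube([92, 15, 1371]);
translate([655, 409, 43]) cube([92, 15, 1371]);
translate([793, 409, 43]) cube([92, 15, 1371]);
translate([931, 409, 43]) cube([92, 15, 1371]);
translate([1069, 409, 43]) cube([92, 15, 1371]);
translate([1207, 409, 43]) cube([92, 15, 1371]);
translate([1345, 409, 43]) cube([92, 15, 1371]);
translate([1483, 409, 43]) cube([92, 15, 1371]);
translate([1621, 409, 43]) cube([92, 15, 1371]);
translate([1759, 409, 43]) cube([92, 15, 1371]);
translate([1897, 409, 43]) cube([92, 15, 1371]);


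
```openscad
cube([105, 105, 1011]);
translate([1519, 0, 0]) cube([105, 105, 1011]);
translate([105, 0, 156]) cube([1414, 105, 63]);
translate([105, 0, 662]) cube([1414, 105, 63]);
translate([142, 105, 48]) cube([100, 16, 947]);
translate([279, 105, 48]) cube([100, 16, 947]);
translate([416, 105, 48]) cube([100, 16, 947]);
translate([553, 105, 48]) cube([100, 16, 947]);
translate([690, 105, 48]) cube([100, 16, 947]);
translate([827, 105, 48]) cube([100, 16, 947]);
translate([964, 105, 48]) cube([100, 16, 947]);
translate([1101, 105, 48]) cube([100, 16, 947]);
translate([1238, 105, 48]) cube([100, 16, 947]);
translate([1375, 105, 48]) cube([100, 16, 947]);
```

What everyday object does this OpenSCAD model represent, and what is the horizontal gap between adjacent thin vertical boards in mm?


A fence section. The picket gap is 37 mm.

Two posts, two rails, 10 pickets — a fence section. Span 1414 mm holds 10 pickets of 100 mm with 11 equal gaps: ⌊(1414 − 10·100) / 11⌋ = 37 mm.


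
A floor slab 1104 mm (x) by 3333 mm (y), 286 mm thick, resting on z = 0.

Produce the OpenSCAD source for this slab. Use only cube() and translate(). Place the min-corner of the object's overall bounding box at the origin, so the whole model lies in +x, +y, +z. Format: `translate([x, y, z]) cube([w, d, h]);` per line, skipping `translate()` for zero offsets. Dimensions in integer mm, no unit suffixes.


cube([1104, 3333, 286]);


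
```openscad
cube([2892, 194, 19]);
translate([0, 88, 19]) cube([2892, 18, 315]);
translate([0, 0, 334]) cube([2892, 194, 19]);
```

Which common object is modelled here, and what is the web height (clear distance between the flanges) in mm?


An I-beam. The web height is 315 mm.

Two wide flanges with a thin centred web — an I-beam. Overall 353 mm minus two 19 mm flanges gives a web of 353 − 2·19 = 315 mm.


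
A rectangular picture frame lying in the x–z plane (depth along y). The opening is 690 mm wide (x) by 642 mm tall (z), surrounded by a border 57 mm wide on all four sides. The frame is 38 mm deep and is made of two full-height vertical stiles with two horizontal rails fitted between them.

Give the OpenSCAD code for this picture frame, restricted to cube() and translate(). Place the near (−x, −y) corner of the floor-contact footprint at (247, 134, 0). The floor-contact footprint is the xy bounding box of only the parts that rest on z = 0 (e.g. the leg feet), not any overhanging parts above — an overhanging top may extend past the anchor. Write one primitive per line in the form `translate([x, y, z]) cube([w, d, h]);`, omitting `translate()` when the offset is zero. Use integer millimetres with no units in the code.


translate([247, 134, 0]) cube([57, 38, 756]);
translate([994, 134, 0]) cube([57, 38, 756]);
translate([304, 134, 0]) cube([690, 38, 57]);
translate([304, 134, 699]) cube([690, 38, 57]);


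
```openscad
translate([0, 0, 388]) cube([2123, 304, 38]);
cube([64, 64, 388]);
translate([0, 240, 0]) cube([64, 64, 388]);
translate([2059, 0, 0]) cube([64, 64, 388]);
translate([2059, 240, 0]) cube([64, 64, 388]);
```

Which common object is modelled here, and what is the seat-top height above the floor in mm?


A bench. The seat-top height is 426 mm.

A long slab on four corner posts — a bench. The slab sits at z = 388 with thickness 38, so the top is 388 + 38 = 426 mm.


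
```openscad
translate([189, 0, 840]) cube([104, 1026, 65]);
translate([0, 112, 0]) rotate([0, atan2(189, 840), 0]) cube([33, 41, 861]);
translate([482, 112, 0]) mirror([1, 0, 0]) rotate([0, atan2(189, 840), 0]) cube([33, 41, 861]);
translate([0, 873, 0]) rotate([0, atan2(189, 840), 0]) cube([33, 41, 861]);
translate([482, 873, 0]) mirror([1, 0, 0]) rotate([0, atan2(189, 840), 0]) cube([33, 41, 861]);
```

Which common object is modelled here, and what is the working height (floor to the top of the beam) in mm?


A sawhorse. The overall height is 905 mm.

A beam across two mirrored pairs of raked legs — a sawhorse. The beam's underside is at z = 840 (matching the legs' vertical rise in atan2(189, 840)) and the beam is 65 mm tall, so its top is at 840 + 65 = 905 mm. The raked legs top out at the beam's underside, so that is the highest point.


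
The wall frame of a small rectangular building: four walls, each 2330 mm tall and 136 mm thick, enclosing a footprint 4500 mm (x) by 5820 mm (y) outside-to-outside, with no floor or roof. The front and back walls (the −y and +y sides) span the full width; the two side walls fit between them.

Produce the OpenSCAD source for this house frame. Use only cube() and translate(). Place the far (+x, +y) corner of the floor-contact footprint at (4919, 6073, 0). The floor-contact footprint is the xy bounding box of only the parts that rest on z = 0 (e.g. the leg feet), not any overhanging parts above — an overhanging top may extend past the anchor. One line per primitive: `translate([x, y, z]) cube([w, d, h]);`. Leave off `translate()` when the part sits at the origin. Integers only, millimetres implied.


translate([419, 253, 0]) cube([4500, 136, 2330]);
translate([419, 5937, 0]) cube([4500, 136, 2330]);
translate([419, 389, 0]) cube([136, 5548, 2330]);
translate([4783, 389, 0]) cube([136, 5548, 2330]);


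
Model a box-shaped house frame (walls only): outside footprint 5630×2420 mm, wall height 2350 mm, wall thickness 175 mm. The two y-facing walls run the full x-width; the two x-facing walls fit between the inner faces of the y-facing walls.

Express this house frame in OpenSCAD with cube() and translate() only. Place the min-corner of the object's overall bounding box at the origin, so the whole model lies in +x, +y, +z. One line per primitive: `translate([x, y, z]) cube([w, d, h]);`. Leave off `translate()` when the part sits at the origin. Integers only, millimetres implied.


cube([5630, 175, 2350]);
translate([0, 2245, 0]) cube([5630, 175, 2350]);
translate([0, 175, 0]) cube([175, 2070, 2350]);
translate([5455, 175, 0]) cube([175, 2070, 2350]);


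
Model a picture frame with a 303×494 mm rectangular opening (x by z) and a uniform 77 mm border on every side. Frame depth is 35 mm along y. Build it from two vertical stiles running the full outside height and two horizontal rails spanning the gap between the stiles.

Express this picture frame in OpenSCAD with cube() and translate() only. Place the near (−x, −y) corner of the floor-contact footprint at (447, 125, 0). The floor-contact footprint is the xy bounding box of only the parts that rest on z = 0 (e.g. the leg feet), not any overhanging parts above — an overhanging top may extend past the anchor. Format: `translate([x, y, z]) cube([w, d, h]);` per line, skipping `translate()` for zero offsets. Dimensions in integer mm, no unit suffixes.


translate([447, 125, 0]) cube([77, 35, 648]);
translate([827, 125, 0]) cube([77, 35, 648]);
translate([524, 125, 0]) cube([303, 35, 77]);
translate([524, 125, 571]) cube([303, 35, 77]);


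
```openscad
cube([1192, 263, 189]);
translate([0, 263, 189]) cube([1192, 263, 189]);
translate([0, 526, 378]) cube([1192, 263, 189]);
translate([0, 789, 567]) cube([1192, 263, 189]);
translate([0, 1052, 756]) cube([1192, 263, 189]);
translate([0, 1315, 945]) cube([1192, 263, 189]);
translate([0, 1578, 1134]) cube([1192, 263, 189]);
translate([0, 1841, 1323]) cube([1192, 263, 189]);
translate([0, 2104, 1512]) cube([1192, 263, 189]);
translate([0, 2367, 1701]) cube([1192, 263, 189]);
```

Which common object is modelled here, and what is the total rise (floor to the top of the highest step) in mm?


A staircase. The total rise is 1890 mm.

10 identical blocks, each offset up and back from the previous — a staircase. Each step is 189 mm tall and there are 10 of them, so the total rise is 10 × 189 = 1890 mm.


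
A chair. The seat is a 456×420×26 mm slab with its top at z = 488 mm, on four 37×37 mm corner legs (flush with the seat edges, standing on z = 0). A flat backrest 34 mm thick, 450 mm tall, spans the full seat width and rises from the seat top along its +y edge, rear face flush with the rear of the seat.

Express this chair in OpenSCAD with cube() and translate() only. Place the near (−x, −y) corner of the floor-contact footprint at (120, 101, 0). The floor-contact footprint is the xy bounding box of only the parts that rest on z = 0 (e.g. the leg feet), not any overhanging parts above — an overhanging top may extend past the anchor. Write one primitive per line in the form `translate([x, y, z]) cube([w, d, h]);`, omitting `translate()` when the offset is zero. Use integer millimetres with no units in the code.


translate([120, 101, 462]) cube([456, 420, 26]);
translate([120, 101, 0]) cube([37, 37, 462]);
translate([539, 101, 0]) cube([37, 37, 462]);
translate([120, 484, 0]) cube([37, 37, 462]);
translate([539, 484, 0]) cube([37, 37, 462]);
translate([120, 487, 488]) cube([456, 34, 450]);


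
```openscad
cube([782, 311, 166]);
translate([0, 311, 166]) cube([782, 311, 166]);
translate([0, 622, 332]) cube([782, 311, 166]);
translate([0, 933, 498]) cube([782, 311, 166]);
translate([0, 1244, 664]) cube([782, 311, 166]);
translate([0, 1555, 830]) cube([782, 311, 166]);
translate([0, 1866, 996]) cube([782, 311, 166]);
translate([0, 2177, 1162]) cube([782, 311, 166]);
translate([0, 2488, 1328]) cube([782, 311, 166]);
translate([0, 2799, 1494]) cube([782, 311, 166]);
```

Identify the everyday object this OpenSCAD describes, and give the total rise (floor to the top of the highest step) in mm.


A staircase. The total rise is 1660 mm.

10 identical blocks, each offset up and back from the previous — a staircase. Each step is 166 mm tall and there are 10 of them, so the total rise is 10 × 166 = 1660 mm.


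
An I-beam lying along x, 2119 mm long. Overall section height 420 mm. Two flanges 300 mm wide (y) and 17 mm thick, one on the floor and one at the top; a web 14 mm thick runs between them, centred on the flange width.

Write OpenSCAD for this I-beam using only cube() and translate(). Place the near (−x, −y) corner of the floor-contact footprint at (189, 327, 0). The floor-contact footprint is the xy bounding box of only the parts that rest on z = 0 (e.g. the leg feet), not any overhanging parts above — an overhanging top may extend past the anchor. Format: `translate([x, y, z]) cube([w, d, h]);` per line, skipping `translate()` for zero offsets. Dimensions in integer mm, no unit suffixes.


translate([189, 327, 0]) cube([2119, 300, 17]);
translate([189, 470, 17]) cube([2119, 14, 386]);
translate([189, 327, 403]) cube([2119, 300, 17]);


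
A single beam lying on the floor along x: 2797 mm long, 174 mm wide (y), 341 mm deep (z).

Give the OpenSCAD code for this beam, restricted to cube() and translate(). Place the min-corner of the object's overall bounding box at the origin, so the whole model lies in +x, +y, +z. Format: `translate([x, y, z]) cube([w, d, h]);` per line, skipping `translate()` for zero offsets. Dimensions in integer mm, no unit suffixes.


cube([2797, 174, 341]);


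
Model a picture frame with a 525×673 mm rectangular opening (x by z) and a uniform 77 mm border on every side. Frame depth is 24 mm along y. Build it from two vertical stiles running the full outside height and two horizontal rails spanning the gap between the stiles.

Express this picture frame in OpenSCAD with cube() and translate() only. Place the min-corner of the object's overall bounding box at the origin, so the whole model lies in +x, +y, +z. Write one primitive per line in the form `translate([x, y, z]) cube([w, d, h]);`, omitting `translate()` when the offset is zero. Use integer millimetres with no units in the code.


cube([77, 24, 827]);
translate([602, 0, 0]) cube([77, 24, 827]);
translate([77, 0, 0]) cube([525, 24, 77]);
translate([77, 0, 750]) cube([525, 24, 77]);


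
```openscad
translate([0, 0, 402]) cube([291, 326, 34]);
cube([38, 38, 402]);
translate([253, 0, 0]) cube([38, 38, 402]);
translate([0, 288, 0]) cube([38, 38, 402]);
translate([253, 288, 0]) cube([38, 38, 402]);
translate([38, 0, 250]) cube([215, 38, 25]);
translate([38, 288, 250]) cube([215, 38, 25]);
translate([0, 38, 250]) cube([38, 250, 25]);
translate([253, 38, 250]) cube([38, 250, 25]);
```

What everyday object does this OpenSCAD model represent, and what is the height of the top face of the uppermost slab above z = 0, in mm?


A stool. The seat height is 436 mm.

A 291×326×34 slab at z = 402 on four corner posts — a stool. The seat top is 402 + 34 = 436 mm.


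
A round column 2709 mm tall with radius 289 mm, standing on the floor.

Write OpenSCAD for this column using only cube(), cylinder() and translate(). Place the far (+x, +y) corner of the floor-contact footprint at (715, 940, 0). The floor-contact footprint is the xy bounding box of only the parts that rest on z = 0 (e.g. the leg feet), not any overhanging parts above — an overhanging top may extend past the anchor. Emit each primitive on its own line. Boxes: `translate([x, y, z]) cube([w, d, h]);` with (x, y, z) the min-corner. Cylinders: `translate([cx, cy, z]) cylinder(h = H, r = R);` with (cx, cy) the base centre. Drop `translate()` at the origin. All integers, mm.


translate([426, 651, 0]) cylinder(h = 2709, r = 289);


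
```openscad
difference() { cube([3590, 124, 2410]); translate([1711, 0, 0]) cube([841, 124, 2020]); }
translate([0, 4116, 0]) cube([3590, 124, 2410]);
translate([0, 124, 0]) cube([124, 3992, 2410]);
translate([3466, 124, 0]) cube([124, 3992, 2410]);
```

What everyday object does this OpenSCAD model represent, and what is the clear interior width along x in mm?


A single room. The interior width is 3342 mm.

Four walls enclosing a rectangle with a door in the front wall — a room. Outside width 3590 minus two 124 mm walls gives 3342 mm.


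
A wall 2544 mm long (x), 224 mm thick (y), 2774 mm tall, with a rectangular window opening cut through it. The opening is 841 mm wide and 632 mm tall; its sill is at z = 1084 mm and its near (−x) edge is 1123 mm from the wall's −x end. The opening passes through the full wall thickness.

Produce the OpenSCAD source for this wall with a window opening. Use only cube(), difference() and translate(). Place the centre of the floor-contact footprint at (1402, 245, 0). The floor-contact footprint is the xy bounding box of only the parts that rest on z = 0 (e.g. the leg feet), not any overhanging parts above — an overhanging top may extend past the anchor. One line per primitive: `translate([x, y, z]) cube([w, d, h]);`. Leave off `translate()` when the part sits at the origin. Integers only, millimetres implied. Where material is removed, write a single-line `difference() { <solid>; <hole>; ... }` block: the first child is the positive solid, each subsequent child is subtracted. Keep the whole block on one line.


difference() { translate([130, 133, 0]) cube([2544, 224, 2774]); translate([1253, 133, 1084]) cube([841, 224, 632]); }


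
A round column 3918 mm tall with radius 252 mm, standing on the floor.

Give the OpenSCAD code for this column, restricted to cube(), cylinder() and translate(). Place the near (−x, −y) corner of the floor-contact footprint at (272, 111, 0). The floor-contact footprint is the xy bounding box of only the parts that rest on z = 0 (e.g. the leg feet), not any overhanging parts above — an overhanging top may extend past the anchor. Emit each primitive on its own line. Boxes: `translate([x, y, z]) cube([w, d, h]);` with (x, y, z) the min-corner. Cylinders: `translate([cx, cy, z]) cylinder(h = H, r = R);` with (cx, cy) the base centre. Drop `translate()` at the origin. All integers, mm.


translate([524, 363, 0]) cylinder(h = 3918, r = 252);


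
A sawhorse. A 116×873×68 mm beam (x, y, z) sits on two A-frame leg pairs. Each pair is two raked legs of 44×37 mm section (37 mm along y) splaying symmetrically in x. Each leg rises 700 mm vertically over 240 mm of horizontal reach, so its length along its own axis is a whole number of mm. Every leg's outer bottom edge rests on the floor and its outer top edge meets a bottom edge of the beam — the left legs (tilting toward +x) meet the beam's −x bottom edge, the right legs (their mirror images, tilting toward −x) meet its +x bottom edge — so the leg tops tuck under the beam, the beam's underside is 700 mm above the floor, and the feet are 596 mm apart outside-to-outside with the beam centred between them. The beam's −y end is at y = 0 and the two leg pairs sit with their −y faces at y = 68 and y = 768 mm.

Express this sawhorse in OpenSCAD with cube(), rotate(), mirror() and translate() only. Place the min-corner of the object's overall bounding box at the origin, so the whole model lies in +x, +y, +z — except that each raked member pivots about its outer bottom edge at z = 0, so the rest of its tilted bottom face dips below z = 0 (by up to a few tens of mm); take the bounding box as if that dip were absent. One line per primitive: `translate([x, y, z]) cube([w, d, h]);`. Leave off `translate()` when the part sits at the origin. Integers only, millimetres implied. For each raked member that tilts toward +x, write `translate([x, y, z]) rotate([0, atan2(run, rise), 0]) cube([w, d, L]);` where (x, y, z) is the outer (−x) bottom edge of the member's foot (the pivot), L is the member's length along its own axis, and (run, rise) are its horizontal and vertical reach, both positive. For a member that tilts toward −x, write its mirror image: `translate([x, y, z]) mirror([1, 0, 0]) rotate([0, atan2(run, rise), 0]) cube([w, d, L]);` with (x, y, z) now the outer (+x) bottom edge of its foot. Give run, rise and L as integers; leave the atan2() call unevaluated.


// leg length = √(240² + 700²) = 740
// right-leg outer foot x = 2·240 + 116 = 596
// beam min-corner = (240, 0, 700)
translate([240, 0, 700]) cube([116, 873, 68]);
translate([0, 68, 0]) rotate([0, atan2(240, 700), 0]) cube([44, 37, 740]);
translate([596, 68, 0]) mirror([1, 0, 0]) rotate([0, atan2(240, 700), 0]) cube([44, 37, 740]);
translate([0, 768, 0]) rotate([0, atan2(240, 700), 0]) cube([44, 37, 740]);
translate([596, 768, 0]) mirror([1, 0, 0]) rotate([0, atan2(240, 700), 0]) cube([44, 37, 740]);


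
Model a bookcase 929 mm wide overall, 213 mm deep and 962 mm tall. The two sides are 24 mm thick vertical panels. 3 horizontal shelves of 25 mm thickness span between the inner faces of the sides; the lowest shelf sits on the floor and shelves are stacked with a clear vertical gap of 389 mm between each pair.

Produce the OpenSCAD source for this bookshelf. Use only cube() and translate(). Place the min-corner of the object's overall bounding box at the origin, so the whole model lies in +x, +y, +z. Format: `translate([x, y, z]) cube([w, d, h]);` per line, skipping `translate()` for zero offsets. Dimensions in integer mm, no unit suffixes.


cube([24, 213, 962]);
translate([905, 0, 0]) cube([24, 213, 962]);
translate([24, 0, 0]) cube([881, 213, 25]);
translate([24, 0, 414]) cube([881, 213, 25]);
translate([24, 0, 828]) cube([881, 213, 25]);


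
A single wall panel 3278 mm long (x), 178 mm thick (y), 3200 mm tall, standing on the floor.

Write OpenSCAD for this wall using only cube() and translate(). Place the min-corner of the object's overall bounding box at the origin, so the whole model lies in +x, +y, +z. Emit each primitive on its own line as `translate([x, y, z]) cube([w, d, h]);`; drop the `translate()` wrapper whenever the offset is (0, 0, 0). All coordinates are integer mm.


cube([3278, 178, 3200]);


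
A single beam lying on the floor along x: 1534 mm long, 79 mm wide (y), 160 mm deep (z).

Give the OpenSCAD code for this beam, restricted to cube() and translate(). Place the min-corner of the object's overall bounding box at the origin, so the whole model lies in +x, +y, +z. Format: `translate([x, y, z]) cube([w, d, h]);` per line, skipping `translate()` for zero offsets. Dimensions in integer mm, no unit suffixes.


cube([1534, 79, 160]);


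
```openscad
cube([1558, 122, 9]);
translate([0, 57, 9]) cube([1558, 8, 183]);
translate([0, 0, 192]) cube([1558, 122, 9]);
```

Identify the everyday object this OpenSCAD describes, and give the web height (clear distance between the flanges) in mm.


An I-beam. The web height is 183 mm.

Two wide flanges with a thin centred web — an I-beam. Overall 201 mm minus two 9 mm flanges gives a web of 201 − 2·9 = 183 mm.


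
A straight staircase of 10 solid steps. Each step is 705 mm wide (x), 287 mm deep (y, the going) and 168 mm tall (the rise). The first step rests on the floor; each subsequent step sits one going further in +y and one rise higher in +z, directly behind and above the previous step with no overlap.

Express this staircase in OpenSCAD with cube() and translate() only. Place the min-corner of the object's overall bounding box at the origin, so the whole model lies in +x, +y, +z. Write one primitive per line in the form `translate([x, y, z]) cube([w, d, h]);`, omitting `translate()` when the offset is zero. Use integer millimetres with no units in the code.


cube([705, 287, 168]);
translate([0, 287, 168]) cube([705, 287, 168]);
translate([0, 574, 336]) cube([705, 287, 168]);
translate([0, 861, 504]) cube([705, 287, 168]);
translate([0, 1148, 672]) cube([705, 287, 168]);
translate([0, 1435, 840]) cube([705, 287, 168]);
translate([0, 1722, 1008]) cube([705, 287, 168]);
translate([0, 2009, 1176]) cube([705, 287, 168]);
translate([0, 2296, 1344]) cube([705, 287, 168]);
translate([0, 2583, 1512]) cube([705, 287, 168]);


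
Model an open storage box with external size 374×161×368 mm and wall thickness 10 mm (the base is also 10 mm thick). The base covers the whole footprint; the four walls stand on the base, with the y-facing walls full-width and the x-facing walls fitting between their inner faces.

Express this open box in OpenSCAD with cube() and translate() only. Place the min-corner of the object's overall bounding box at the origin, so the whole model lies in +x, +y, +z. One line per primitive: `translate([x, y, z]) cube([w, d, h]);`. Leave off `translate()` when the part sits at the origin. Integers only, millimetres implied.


cube([374, 161, 10]);
translate([0, 0, 10]) cube([374, 10, 358]);
translate([0, 151, 10]) cube([374, 10, 358]);
translate([0, 10, 10]) cube([10, 141, 358]);
translate([364, 10, 10]) cube([10, 141, 358]);
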